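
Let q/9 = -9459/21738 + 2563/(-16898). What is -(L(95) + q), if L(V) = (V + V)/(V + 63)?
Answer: 9863476988/2418247433 ≈ 4.0788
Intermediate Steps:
L(V) = 2*V/(63 + V) (L(V) = (2*V)/(63 + V) = 2*V/(63 + V))
q = -161664507/30610727 (q = 9*(-9459/21738 + 2563/(-16898)) = 9*(-9459*1/21738 + 2563*(-1/16898)) = 9*(-3153/7246 - 2563/16898) = 9*(-17962723/30610727) = -161664507/30610727 ≈ -5.2813)
-(L(95) + q) = -(2*95/(63 + 95) - 161664507/30610727) = -(2*95/158 - 161664507/30610727) = -(2*95*(1/158) - 161664507/30610727) = -(95/79 - 161664507/30610727) = -1*(-9863476988/2418247433) = 9863476988/2418247433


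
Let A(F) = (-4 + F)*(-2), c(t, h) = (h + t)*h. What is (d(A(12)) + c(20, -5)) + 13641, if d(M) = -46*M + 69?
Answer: 14371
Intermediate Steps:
c(t, h) = h*(h + t)
A(F) = 8 - 2*F
d(M) = 69 - 46*M
(d(A(12)) + c(20, -5)) + 13641 = ((69 - 46*(8 - 2*12)) - 5*(-5 + 20)) + 13641 = ((69 - 46*(8 - 24)) - 5*15) + 13641 = ((69 - 46*(-16)) - 75) + 13641 = ((69 + 736) - 75) + 13641 = (805 - 75) + 13641 = 730 + 13641 = 14371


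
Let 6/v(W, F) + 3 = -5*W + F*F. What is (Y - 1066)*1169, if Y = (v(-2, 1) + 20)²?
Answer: -11885223/16 ≈ -7.4283e+5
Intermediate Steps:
v(W, F) = 6/(-3 + F² - 5*W) (v(W, F) = 6/(-3 + (-5*W + F*F)) = 6/(-3 + (-5*W + F²)) = 6/(-3 + (F² - 5*W)) = 6/(-3 + F² - 5*W))
Y = 6889/16 (Y = (6/(-3 + 1² - 5*(-2)) + 20)² = (6/(-3 + 1 + 10) + 20)² = (6/8 + 20)² = (6*(⅛) + 20)² = (¾ + 20)² = (83/4)² = 6889/16 ≈ 430.56)
(Y - 1066)*1169 = (6889/16 - 1066)*1169 = -10167/16*1169 = -11885223/16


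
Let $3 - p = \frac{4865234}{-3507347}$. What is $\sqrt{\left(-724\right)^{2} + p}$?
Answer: $\frac{\sqrt{6448196110203325409}}{3507347} \approx 724.0$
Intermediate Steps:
$p = \frac{15387275}{3507347}$ ($p = 3 - \frac{4865234}{-3507347} = 3 - 4865234 \left(- \frac{1}{3507347}\right) = 3 - - \frac{4865234}{3507347} = 3 + \frac{4865234}{3507347} = \frac{15387275}{3507347} \approx 4.3872$)
$\sqrt{\left(-724\right)^{2} + p} = \sqrt{\left(-724\right)^{2} + \frac{15387275}{3507347}} = \sqrt{524176 + \frac{15387275}{3507347}} = \sqrt{\frac{1838482508347}{3507347}} = \frac{\sqrt{6448196110203325409}}{3507347}$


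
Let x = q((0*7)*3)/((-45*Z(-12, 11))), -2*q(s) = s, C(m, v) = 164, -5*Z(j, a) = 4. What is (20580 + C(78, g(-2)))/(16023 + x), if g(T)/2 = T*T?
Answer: 20744/16023 ≈ 1.2946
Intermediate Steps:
g(T) = 2*T**2 (g(T) = 2*(T*T) = 2*T**2)
Z(j, a) = -4/5 (Z(j, a) = -1/5*4 = -4/5)
q(s) = -s/2
x = 0 (x = (-0*7*3/2)/((-45*(-4/5))) = -0*3/36 = -1/2*0*(1/36) = 0*(1/36) = 0)
(20580 + C(78, g(-2)))/(16023 + x) = (20580 + 164)/(16023 + 0) = 20744/16023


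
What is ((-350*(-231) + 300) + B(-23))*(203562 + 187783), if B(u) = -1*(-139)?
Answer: 31812043705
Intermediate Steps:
B(u) = 139
((-350*(-231) + 300) + B(-23))*(203562 + 187783) = ((-350*(-231) + 300) + 139)*(203562 + 187783) = ((80850 + 300) + 139)*391345 = (81150 + 139)*391345 = 81289*391345 = 31812043705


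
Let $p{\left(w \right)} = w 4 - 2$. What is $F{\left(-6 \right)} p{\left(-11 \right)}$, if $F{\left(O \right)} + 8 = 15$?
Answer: $-322$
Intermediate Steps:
$F{\left(O \right)} = 7$ ($F{\left(O \right)} = -8 + 15 = 7$)
$p{\left(w \right)} = -2 + 4 w$ ($p{\left(w \right)} = 4 w - 2 = -2 + 4 w$)
$F{\left(-6 \right)} p{\left(-11 \right)} = 7 \left(-2 + 4 \left(-11\right)\right) = 7 \left(-2 - 44\right) = 7 \left(-46\right) = -322$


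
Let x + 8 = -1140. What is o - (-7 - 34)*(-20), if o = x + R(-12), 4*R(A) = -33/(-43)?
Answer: -338463/172 ≈ -1967.8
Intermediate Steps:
x = -1148 (x = -8 - 1140 = -1148)
R(A) = 33/172 (R(A) = (-33/(-43))/4 = (-33*(-1/43))/4 = (1/4)*(33/43) = 33/172)
o = -197423/172 (o = -1148 + 33/172 = -197423/172 ≈ -1147.8)
o - (-7 - 34)*(-20) = -197423/172 - (-7 - 34)*(-20) = -197423/172 - (-41)*(-20) = -197423/172 - 1*820 = -197423/172 - 820 = -338463/172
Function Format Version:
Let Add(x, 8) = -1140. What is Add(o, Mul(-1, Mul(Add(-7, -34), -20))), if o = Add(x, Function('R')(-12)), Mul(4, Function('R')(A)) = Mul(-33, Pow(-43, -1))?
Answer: Rational(-338463, 172) ≈ -1967.8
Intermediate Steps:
x = -1148 (x = Add(-8, -1140) = -1148)
Function('R')(A) = Rational(33, 172) (Function('R')(A) = Mul(Rational(1, 4), Mul(-33, Pow(-43, -1))) = Mul(Rational(1, 4), Mul(-33, Rational(-1, 43))) = Mul(Rational(1, 4), Rational(33, 43)) = Rational(33, 172))
o = Rational(-197423, 172) (o = Add(-1148, Rational(33, 172)) = Rational(-197423, 172) ≈ -1147.8)
Add(o, Mul(-1, Mul(Add(-7, -34), -20))) = Add(Rational(-197423, 172), Mul(-1, Mul(Add(-7, -34), -20))) = Add(Rational(-197423, 172), Mul(-1, Mul(-41, -20))) = Add(Rational(-197423, 172), Mul(-1, 820)) = Add(Rational(-197423, 172), -820) = Rational(-338463, 172)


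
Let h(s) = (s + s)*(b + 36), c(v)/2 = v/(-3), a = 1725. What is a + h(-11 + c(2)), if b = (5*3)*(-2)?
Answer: 1577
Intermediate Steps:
c(v) = -2*v/3 (c(v) = 2*(v/(-3)) = 2*(v*(-⅓)) = 2*(-v/3) = -2*v/3)
b = -30 (b = 15*(-2) = -30)
h(s) = 12*s (h(s) = (s + s)*(-30 + 36) = (2*s)*6 = 12*s)
a + h(-11 + c(2)) = 1725 + 12*(-11 - ⅔*2) = 1725 + 12*(-11 - 4/3) = 1725 + 12*(-37/3) = 1725 - 148 = 1577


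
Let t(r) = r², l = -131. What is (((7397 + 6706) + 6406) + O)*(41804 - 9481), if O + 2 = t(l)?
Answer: 1217542764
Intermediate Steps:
O = 17159 (O = -2 + (-131)² = -2 + 17161 = 17159)
(((7397 + 6706) + 6406) + O)*(41804 - 9481) = (((7397 + 6706) + 6406) + 17159)*(41804 - 9481) = ((14103 + 6406) + 17159)*32323 = (20509 + 17159)*32323 = 37668*32323 = 1217542764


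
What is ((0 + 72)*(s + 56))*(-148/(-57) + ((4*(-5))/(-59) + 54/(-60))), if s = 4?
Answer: 9857232/1121 ≈ 8793.3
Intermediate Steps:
((0 + 72)*(s + 56))*(-148/(-57) + ((4*(-5))/(-59) + 54/(-60))) = ((0 + 72)*(4 + 56))*(-148/(-57) + ((4*(-5))/(-59) + 54/(-60))) = (72*60)*(-148*(-1/57) + (-20*(-1/59) + 54*(-1/60))) = 4320*(148/57 + (20/59 - 9/10)) = 4320*(148/57 - 331/590) = 4320*(68453/33630) = 9857232/1121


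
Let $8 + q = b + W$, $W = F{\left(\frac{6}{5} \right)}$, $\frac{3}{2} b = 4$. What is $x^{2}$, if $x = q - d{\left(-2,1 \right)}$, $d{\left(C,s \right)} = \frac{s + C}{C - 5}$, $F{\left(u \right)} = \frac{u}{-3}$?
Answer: $\frac{380689}{11025} \approx 34.53$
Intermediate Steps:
$F{\left(u \right)} = - \frac{u}{3}$ ($F{\left(u \right)} = u \left(- \frac{1}{3}\right) = - \frac{u}{3}$)
$b = \frac{8}{3}$ ($b = \frac{2}{3} \cdot 4 = \frac{8}{3} \approx 2.6667$)
$d{\left(C,s \right)} = \frac{C + s}{-5 + C}$
$W = - \frac{2}{5}$ ($W = - \frac{6 \cdot \frac{1}{5}}{3} = \left(- \frac{1}{3}\right) \frac{6}{5} = - \frac{2}{5} \approx -0.4$)
$q = - \frac{86}{15}$ ($q = -8 + \left(\frac{8}{3} - \frac{2}{5}\right) = -8 + \frac{34}{15} = - \frac{86}{15} \approx -5.7333$)
$x = - \frac{617}{105}$ ($x = - \frac{86}{15} - \frac{-2 + 1}{-5 - 2} = - \frac{86}{15} - \frac{1}{-7} \left(-1\right) = - \frac{86}{15} - \left(- \frac{1}{7}\right) \left(-1\right) = - \frac{86}{15} - \frac{1}{7} = - \frac{617}{105} \approx -5.8762$)
$x^{2} = \left(- \frac{617}{105}\right)^{2} = \frac{380689}{11025}$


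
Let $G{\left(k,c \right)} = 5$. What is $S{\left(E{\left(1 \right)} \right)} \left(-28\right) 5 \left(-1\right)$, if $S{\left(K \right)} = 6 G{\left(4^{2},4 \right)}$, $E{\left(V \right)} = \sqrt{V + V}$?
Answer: $4200$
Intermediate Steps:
$E{\left(V \right)} = \sqrt{2} \sqrt{V}$ ($E{\left(V \right)} = \sqrt{2 V} = \sqrt{2} \sqrt{V}$)
$S{\left(K \right)} = 30$ ($S{\left(K \right)} = 6 \cdot 5 = 30$)
$S{\left(E{\left(1 \right)} \right)} \left(-28\right) 5 \left(-1\right) = 30 \left(-28\right) 5 \left(-1\right) = \left(-840\right) \left(-5\right) = 4200$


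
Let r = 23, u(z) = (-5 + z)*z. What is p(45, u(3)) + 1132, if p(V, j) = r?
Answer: 1155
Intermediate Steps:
u(z) = z*(-5 + z)
p(V, j) = 23
p(45, u(3)) + 1132 = 23 + 1132 = 1155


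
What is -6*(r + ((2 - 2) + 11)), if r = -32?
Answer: 126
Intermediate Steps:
-6*(r + ((2 - 2) + 11)) = -6*(-32 + ((2 - 2) + 11)) = -6*(-32 + (0 + 11)) = -6*(-32 + 11) = -6*(-21) = 126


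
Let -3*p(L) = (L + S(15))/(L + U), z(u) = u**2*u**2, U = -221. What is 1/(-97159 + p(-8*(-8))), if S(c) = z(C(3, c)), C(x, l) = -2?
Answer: -471/45761809 ≈ -1.0292e-5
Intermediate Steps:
z(u) = u**4
S(c) = 16 (S(c) = (-2)**4 = 16)
p(L) = -(16 + L)/(3*(-221 + L)) (p(L) = -(L + 16)/(3*(L - 221)) = -(16 + L)/(3*(-221 + L)))
1/(-97159 + p(-8*(-8))) = 1/(-97159 + (-16 - (-8)*(-8))/(3*(-221 - 8*(-8)))) = 1/(-97159 + (-16 - 1*64)/(3*(-221 + 64))) = 1/(-97159 + (1/3)*(-16 - 64)/(-157)) = 1/(-97159 + (1/3)*(-1/157)*(-80)) = 1/(-97159 + 80/471) = 1/(-45761809/471) = -471/45761809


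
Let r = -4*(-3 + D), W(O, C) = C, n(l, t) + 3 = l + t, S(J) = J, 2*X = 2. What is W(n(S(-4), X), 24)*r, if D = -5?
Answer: 768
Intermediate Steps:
X = 1 (X = (1/2)*2 = 1)
n(l, t) = -3 + l + t (n(l, t) = -3 + (l + t) = -3 + l + t)
r = 32 (r = -4*(-3 - 5) = -4*(-8) = 32)
W(n(S(-4), X), 24)*r = 24*32 = 768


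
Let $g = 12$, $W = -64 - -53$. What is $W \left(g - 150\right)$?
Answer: $1518$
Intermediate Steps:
$W = -11$ ($W = -64 + 53 = -11$)
$W \left(g - 150\right) = - 11 \left(12 - 150\right) = \left(-11\right) \left(-138\right) = 1518$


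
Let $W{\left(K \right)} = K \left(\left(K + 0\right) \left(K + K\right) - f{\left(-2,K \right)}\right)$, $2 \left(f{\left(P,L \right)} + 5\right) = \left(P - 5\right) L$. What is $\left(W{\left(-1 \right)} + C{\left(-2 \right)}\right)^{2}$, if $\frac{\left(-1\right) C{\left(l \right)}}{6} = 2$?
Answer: $\frac{961}{4} \approx 240.25$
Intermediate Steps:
$f{\left(P,L \right)} = -5 + \frac{L \left(-5 + P\right)}{2}$ ($f{\left(P,L \right)} = -5 + \frac{\left(P - 5\right) L}{2} = -5 + \frac{\left(-5 + P\right) L}{2} = -5 + \frac{L \left(-5 + P\right)}{2}$)
$C{\left(l \right)} = -12$ ($C{\left(l \right)} = \left(-6\right) 2 = -12$)
$W{\left(K \right)} = K \left(5 + 2 K^{2} + \frac{7 K}{2}\right)$ ($W{\left(K \right)} = K \left(\left(K + 0\right) \left(K + K\right) - \left(-5 - \frac{5 K}{2} + \frac{1}{2} K \left(-2\right)\right)\right) = K \left(K 2 K - \left(-5 - \frac{5 K}{2} - K\right)\right) = K \left(2 K^{2} - \left(-5 - \frac{7 K}{2}\right)\right) = K \left(2 K^{2} + \left(5 + \frac{7 K}{2}\right)\right) = K \left(5 + 2 K^{2} + \frac{7 K}{2}\right)$)
$\left(W{\left(-1 \right)} + C{\left(-2 \right)}\right)^{2} = \left(\frac{1}{2} \left(-1\right) \left(10 + 4 \left(-1\right)^{2} + 7 \left(-1\right)\right) - 12\right)^{2} = \left(\frac{1}{2} \left(-1\right) \left(10 + 4 \cdot 1 - 7\right) - 12\right)^{2} = \left(\frac{1}{2} \left(-1\right) \left(10 + 4 - 7\right) - 12\right)^{2} = \left(\frac{1}{2} \left(-1\right) 7 - 12\right)^{2} = \left(- \frac{7}{2} - 12\right)^{2} = \left(- \frac{31}{2}\right)^{2} = \frac{961}{4}$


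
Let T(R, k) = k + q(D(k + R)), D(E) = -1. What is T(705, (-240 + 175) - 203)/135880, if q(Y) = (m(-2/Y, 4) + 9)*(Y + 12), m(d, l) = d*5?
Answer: -59/135880 ≈ -0.00043421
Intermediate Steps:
m(d, l) = 5*d
q(Y) = (9 - 10/Y)*(12 + Y) (q(Y) = (5*(-2/Y) + 9)*(Y + 12) = (-10/Y + 9)*(12 + Y) = (9 - 10/Y)*(12 + Y))
T(R, k) = 209 + k (T(R, k) = k + (98 - 120/(-1) + 9*(-1)) = k + (98 - 120*(-1) - 9) = k + (98 + 120 - 9) = k + 209 = 209 + k)
T(705, (-240 + 175) - 203)/135880 = (209 + ((-240 + 175) - 203))/135880 = (209 + (-65 - 203))*(1/135880) = (209 - 268)*(1/135880) = -59*1/135880 = -59/135880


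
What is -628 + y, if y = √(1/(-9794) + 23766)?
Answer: -628 + √2279692604182/9794 ≈ -473.84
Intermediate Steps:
y = √2279692604182/9794 (y = √(-1/9794 + 23766) = √(232764203/9794) = √2279692604182/9794 ≈ 154.16)
-628 + y = -628 + √2279692604182/9794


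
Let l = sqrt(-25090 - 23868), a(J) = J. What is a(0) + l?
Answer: I*sqrt(48958) ≈ 221.26*I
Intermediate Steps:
l = I*sqrt(48958) (l = sqrt(-48958) = I*sqrt(48958) ≈ 221.26*I)
a(0) + l = 0 + I*sqrt(48958) = I*sqrt(48958)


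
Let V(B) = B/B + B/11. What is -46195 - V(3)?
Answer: -508159/11 ≈ -46196.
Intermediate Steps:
V(B) = 1 + B/11 (V(B) = 1 + B*(1/11) = 1 + B/11)
-46195 - V(3) = -46195 - (1 + (1/11)*3) = -46195 - (1 + 3/11) = -46195 - 1*14/11 = -46195 - 14/11 = -508159/11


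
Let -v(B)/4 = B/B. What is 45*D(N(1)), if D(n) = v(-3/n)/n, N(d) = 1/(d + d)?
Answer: -360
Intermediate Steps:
N(d) = 1/(2*d)
v(B) = -4 (v(B) = -4*B/B = -4*1 = -4)
D(n) = -4/n
45*D(N(1)) = 45*(-4/((½)/1)) = 45*(-4/((½)*1)) = 45*(-4/½) = 45*(-4*2) = 45*(-8) = -360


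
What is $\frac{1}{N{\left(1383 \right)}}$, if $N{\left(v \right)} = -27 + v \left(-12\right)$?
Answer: $- \frac{1}{16623} \approx -6.0158 \cdot 10^{-5}$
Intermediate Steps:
$N{\left(v \right)} = -27 - 12 v$
$\frac{1}{N{\left(1383 \right)}} = \frac{1}{-27 - 16596} = \frac{1}{-16623} = - \frac{1}{16623}$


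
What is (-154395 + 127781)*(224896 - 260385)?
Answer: 944504246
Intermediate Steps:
(-154395 + 127781)*(224896 - 260385) = -26614*(-35489) = 944504246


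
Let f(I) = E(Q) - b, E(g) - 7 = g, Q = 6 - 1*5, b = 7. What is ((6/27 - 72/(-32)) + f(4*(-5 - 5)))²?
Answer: 15625/1296 ≈ 12.056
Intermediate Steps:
Q = 1 (Q = 6 - 5 = 1)
E(g) = 7 + g
f(I) = 1 (f(I) = (7 + 1) - 1*7 = 8 - 7 = 1)
((6/27 - 72/(-32)) + f(4*(-5 - 5)))² = ((6/27 - 72/(-32)) + 1)² = ((6*(1/27) - 72*(-1/32)) + 1)² = ((2/9 + 9/4) + 1)² = (89/36 + 1)² = (125/36)² = 15625/1296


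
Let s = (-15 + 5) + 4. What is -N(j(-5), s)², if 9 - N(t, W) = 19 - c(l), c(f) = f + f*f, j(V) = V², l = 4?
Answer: -100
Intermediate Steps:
c(f) = f + f²
s = -6 (s = -10 + 4 = -6)
N(t, W) = 10 (N(t, W) = 9 - (19 - 4*(1 + 4)) = 9 - (19 - 4*5) = 9 - (19 - 1*20) = 9 - (19 - 20) = 9 - 1*(-1) = 9 + 1 = 10)
-N(j(-5), s)² = -1*10² = -1*100 = -100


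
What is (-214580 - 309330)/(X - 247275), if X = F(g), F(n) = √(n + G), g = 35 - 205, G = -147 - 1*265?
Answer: 43183281750/20381642069 + 523910*I*√582/61144926207 ≈ 2.1187 + 0.00020671*I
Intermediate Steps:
G = -412 (G = -147 - 265 = -412)
g = -170
F(n) = √(-412 + n) (F(n) = √(n - 412) = √(-412 + n))
X = I*√582 (X = √(-412 - 170) = √(-582) = I*√582 ≈ 24.125*I)
(-214580 - 309330)/(X - 247275) = (-214580 - 309330)/(I*√582 - 247275) = -523910/(-247275 + I*√582)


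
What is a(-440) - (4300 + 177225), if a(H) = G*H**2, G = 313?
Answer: 60415275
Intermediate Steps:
a(H) = 313*H**2
a(-440) - (4300 + 177225) = 313*(-440)**2 - (4300 + 177225) = 313*193600 - 1*181525 = 60596800 - 181525 = 60415275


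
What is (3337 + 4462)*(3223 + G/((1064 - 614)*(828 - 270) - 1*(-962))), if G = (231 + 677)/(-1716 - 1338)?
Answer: 4837440596594276/192449337 ≈ 2.5136e+7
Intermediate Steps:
G = -454/1527 (G = 908/(-3054) = 908*(-1/3054) = -454/1527 ≈ -0.29732)
(3337 + 4462)*(3223 + G/((1064 - 614)*(828 - 270) - 1*(-962))) = (3337 + 4462)*(3223 - 454/(1527*((1064 - 614)*(828 - 270) - 1*(-962)))) = 7799*(3223 - 454/(1527*(450*558 + 962))) = 7799*(3223 - 454/(1527*(251100 + 962))) = 7799*(3223 - 454/1527/252062) = 7799*(3223 - 454/1527*1/252062) = 7799*(3223 - 227/192449337) = 7799*(620264212924/192449337) = 4837440596594276/192449337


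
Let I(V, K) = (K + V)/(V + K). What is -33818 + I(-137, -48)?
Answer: -33817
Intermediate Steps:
I(V, K) = 1 (I(V, K) = (K + V)/(K + V) = 1)
-33818 + I(-137, -48) = -33818 + 1 = -33817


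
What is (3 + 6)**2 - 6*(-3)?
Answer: 99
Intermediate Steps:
(3 + 6)**2 - 6*(-3) = 9**2 + 18 = 81 + 18 = 99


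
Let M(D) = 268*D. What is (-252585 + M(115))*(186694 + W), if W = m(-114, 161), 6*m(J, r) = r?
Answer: -248448873625/6 ≈ -4.1408e+10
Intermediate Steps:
m(J, r) = r/6
W = 161/6 (W = (⅙)*161 = 161/6 ≈ 26.833)
(-252585 + M(115))*(186694 + W) = (-252585 + 268*115)*(186694 + 161/6) = (-252585 + 30820)*(1120325/6) = -221765*1120325/6 = -248448873625/6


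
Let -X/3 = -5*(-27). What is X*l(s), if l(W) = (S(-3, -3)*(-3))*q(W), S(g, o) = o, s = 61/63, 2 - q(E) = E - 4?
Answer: -128385/7 ≈ -18341.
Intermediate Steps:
q(E) = 6 - E (q(E) = 2 - (E - 4) = 2 - (-4 + E) = 2 + (4 - E) = 6 - E)
s = 61/63 (s = 61*(1/63) = 61/63 ≈ 0.96825)
X = -405 (X = -(-15)*(-27) = -3*135 = -405)
l(W) = 54 - 9*W (l(W) = (-3*(-3))*(6 - W) = 9*(6 - W) = 54 - 9*W)
X*l(s) = -405*(54 - 9*61/63) = -405*(54 - 61/7) = -405*317/7 = -128385/7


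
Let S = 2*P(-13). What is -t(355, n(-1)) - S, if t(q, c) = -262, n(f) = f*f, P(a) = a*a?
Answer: -76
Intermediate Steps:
P(a) = a²
n(f) = f²
S = 338 (S = 2*(-13)² = 2*169 = 338)
-t(355, n(-1)) - S = -1*(-262) - 1*338 = 262 - 338 = -76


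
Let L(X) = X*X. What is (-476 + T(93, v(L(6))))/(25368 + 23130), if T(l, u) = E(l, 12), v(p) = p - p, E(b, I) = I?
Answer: -232/24249 ≈ -0.0095674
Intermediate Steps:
L(X) = X**2
v(p) = 0
T(l, u) = 12
(-476 + T(93, v(L(6))))/(25368 + 23130) = (-476 + 12)/(25368 + 23130) = -464/48498 = -464*1/48498 = -232/24249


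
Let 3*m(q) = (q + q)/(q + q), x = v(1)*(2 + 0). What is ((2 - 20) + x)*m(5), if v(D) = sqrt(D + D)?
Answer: -6 + 2*sqrt(2)/3 ≈ -5.0572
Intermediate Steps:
v(D) = sqrt(2)*sqrt(D) (v(D) = sqrt(2*D) = sqrt(2)*sqrt(D))
x = 2*sqrt(2) (x = (sqrt(2)*sqrt(1))*(2 + 0) = (sqrt(2)*1)*2 = sqrt(2)*2 = 2*sqrt(2) ≈ 2.8284)
m(q) = 1/3 (m(q) = ((q + q)/(q + q))/3 = ((2*q)/((2*q)))/3 = ((2*q)*(1/(2*q)))/3 = (1/3)*1 = 1/3)
((2 - 20) + x)*m(5) = ((2 - 20) + 2*sqrt(2))*(1/3) = (-18 + 2*sqrt(2))*(1/3) = -6 + 2*sqrt(2)/3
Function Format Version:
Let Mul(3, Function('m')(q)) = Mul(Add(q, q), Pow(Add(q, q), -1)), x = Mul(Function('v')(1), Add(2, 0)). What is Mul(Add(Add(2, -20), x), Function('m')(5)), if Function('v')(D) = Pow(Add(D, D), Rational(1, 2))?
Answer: Add(-6, Mul(Rational(2, 3), Pow(2, Rational(1, 2)))) ≈ -5.0572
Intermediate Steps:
Function('v')(D) = Mul(Pow(2, Rational(1, 2)), Pow(D, Rational(1, 2))) (Function('v')(D) = Pow(Mul(2, D), Rational(1, 2)) = Mul(Pow(2, Rational(1, 2)), Pow(D, Rational(1, 2))))
x = Mul(2, Pow(2, Rational(1, 2))) (x = Mul(Mul(Pow(2, Rational(1, 2)), Pow(1, Rational(1, 2))), Add(2, 0)) = Mul(Mul(Pow(2, Rational(1, 2)), 1), 2) = Mul(Pow(2, Rational(1, 2)), 2) = Mul(2, Pow(2, Rational(1, 2))) ≈ 2.8284)
Function('m')(q) = Rational(1, 3) (Function('m')(q) = Mul(Rational(1, 3), Mul(Add(q, q), Pow(Add(q, q), -1))) = Mul(Rational(1, 3), Mul(Mul(2, q), Pow(Mul(2, q), -1))) = Mul(Rational(1, 3), Mul(Mul(2, q), Mul(Rational(1, 2), Pow(q, -1)))) = Mul(Rational(1, 3), 1) = Rational(1, 3))
Mul(Add(Add(2, -20), x), Function('m')(5)) = Mul(Add(Add(2, -20), Mul(2, Pow(2, Rational(1, 2)))), Rational(1, 3)) = Mul(Add(-18, Mul(2, Pow(2, Rational(1, 2)))), Rational(1, 3)) = Add(-6, Mul(Rational(2, 3), Pow(2, Rational(1, 2))))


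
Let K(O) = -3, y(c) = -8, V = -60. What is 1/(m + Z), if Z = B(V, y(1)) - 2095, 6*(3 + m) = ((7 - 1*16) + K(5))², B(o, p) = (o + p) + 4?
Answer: -1/2138 ≈ -0.00046773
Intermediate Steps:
B(o, p) = 4 + o + p
m = 21 (m = -3 + ((7 - 1*16) - 3)²/6 = -3 + ((7 - 16) - 3)²/6 = -3 + (-9 - 3)²/6 = -3 + (⅙)*(-12)² = -3 + (⅙)*144 = -3 + 24 = 21)
Z = -2159 (Z = (4 - 60 - 8) - 2095 = -64 - 2095 = -2159)
1/(m + Z) = 1/(21 - 2159) = 1/(-2138) = -1/2138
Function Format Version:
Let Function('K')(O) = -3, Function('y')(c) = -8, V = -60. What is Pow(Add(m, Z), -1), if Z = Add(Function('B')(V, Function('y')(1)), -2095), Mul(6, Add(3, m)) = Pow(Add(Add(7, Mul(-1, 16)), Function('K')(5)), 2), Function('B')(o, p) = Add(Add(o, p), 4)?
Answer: Rational(-1, 2138) ≈ -0.00046773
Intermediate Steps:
Function('B')(o, p) = Add(4, o, p)
m = 21 (m = Add(-3, Mul(Rational(1, 6), Pow(Add(Add(7, Mul(-1, 16)), -3), 2))) = Add(-3, Mul(Rational(1, 6), Pow(Add(Add(7, -16), -3), 2))) = Add(-3, Mul(Rational(1, 6), Pow(Add(-9, -3), 2))) = Add(-3, Mul(Rational(1, 6), Pow(-12, 2))) = Add(-3, Mul(Rational(1, 6), 144)) = Add(-3, 24) = 21)
Z = -2159 (Z = Add(Add(4, -60, -8), -2095) = Add(-64, -2095) = -2159)
Pow(Add(m, Z), -1) = Pow(Add(21, -2159), -1) = Pow(-2138, -1) = Rational(-1, 2138)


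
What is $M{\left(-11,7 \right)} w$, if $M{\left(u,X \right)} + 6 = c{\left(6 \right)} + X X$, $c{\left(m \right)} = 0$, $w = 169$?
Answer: $7267$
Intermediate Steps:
$M{\left(u,X \right)} = -6 + X^{2}$ ($M{\left(u,X \right)} = -6 + \left(0 + X X\right) = -6 + \left(0 + X^{2}\right) = -6 + X^{2}$)
$M{\left(-11,7 \right)} w = \left(-6 + 7^{2}\right) 169 = \left(-6 + 49\right) 169 = 43 \cdot 169 = 7267$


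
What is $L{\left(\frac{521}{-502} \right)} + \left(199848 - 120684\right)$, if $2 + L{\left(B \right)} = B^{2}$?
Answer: $\frac{19949412089}{252004} \approx 79163.0$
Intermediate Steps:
$L{\left(B \right)} = -2 + B^{2}$
$L{\left(\frac{521}{-502} \right)} + \left(199848 - 120684\right) = \left(-2 + \left(\frac{521}{-502}\right)^{2}\right) + \left(199848 - 120684\right) = \left(-2 + \left(521 \left(- \frac{1}{502}\right)\right)^{2}\right) + 79164 = \left(-2 + \left(- \frac{521}{502}\right)^{2}\right) + 79164 = \left(-2 + \frac{271441}{252004}\right) + 79164 = - \frac{232567}{252004} + 79164 = \frac{19949412089}{252004}$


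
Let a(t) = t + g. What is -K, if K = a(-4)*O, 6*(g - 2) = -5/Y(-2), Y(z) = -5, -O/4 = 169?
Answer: -3718/3 ≈ -1239.3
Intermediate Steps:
O = -676 (O = -4*169 = -676)
g = 13/6 (g = 2 + (-5/(-5))/6 = 2 + (-5*(-⅕))/6 = 2 + (⅙)*1 = 2 + ⅙ = 13/6 ≈ 2.1667)
a(t) = 13/6 + t (a(t) = t + 13/6 = 13/6 + t)
K = 3718/3 (K = (13/6 - 4)*(-676) = -11/6*(-676) = 3718/3 ≈ 1239.3)
-K = -1*3718/3 = -3718/3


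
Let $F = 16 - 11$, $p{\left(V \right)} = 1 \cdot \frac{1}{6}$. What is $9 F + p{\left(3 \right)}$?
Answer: $\frac{271}{6} \approx 45.167$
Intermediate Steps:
$p{\left(V \right)} = \frac{1}{6}$ ($p{\left(V \right)} = 1 \cdot \frac{1}{6} = \frac{1}{6}$)
$F = 5$
$9 F + p{\left(3 \right)} = 9 \cdot 5 + \frac{1}{6} = 45 + \frac{1}{6} = \frac{271}{6}$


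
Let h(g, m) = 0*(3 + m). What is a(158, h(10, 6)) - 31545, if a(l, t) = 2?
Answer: -31543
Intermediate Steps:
h(g, m) = 0
a(158, h(10, 6)) - 31545 = 2 - 31545 = -31543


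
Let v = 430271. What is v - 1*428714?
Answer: 1557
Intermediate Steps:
v - 1*428714 = 430271 - 1*428714 = 430271 - 428714 = 1557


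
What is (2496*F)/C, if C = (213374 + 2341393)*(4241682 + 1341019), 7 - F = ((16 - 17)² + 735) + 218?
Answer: -787904/4754166761889 ≈ -1.6573e-7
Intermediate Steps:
F = -947 (F = 7 - (((16 - 17)² + 735) + 218) = 7 - (((-1)² + 735) + 218) = 7 - ((1 + 735) + 218) = 7 - (736 + 218) = 7 - 1*954 = 7 - 954 = -947)
C = 14262500285667 (C = 2554767*5582701 = 14262500285667)
(2496*F)/C = (2496*(-947))/14262500285667 = -2363712*1/14262500285667 = -787904/4754166761889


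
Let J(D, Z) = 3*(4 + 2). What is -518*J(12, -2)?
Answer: -9324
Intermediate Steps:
J(D, Z) = 18 (J(D, Z) = 3*6 = 18)
-518*J(12, -2) = -518*18 = -9324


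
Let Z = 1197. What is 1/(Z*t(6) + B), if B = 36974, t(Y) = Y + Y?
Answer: 1/51338 ≈ 1.9479e-5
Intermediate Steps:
t(Y) = 2*Y
1/(Z*t(6) + B) = 1/(1197*(2*6) + 36974) = 1/(1197*12 + 36974) = 1/(14364 + 36974) = 1/51338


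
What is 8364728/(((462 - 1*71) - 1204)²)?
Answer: 8364728/660969 ≈ 12.655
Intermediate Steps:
8364728/(((462 - 1*71) - 1204)²) = 8364728/(((462 - 71) - 1204)²) = 8364728/((391 - 1204)²) = 8364728/((-813)²) = 8364728/660969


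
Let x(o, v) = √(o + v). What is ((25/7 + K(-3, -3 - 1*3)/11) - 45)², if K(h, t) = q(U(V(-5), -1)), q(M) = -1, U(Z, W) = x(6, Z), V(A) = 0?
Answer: 10220809/5929 ≈ 1723.9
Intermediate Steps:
U(Z, W) = √(6 + Z)
K(h, t) = -1
((25/7 + K(-3, -3 - 1*3)/11) - 45)² = ((25/7 - 1/11) - 45)² = (268/77 - 45)² = (-3197/77)² = 10220809/5929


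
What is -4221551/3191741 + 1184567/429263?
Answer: 1968675414234/1370096316883 ≈ 1.4369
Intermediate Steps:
-4221551/3191741 + 1184567/429263 = 1968675414234/1370096316883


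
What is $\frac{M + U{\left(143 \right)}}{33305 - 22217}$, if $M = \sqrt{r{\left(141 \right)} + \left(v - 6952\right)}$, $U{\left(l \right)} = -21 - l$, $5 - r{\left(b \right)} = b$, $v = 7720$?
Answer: $- \frac{41}{2772} + \frac{\sqrt{158}}{5544} \approx -0.012523$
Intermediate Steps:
$r{\left(b \right)} = 5 - b$
$M = 2 \sqrt{158}$ ($M = \sqrt{\left(5 - 141\right) + \left(7720 - 6952\right)} = \sqrt{-136 + 768} = \sqrt{632} = 2 \sqrt{158} \approx 25.14$)
$\frac{M + U{\left(143 \right)}}{33305 - 22217} = \frac{2 \sqrt{158} - 164}{33305 - 22217} = \frac{2 \sqrt{158} - 164}{11088} = \left(2 \sqrt{158} - 164\right) \frac{1}{11088} = \left(-164 + 2 \sqrt{158}\right) \frac{1}{11088} = - \frac{41}{2772} + \frac{\sqrt{158}}{5544}$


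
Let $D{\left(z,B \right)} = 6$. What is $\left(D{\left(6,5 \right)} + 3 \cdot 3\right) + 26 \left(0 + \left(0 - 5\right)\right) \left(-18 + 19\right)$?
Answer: $-115$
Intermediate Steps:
$\left(D{\left(6,5 \right)} + 3 \cdot 3\right) + 26 \left(0 + \left(0 - 5\right)\right) \left(-18 + 19\right) = \left(6 + 3 \cdot 3\right) + 26 \left(0 + \left(0 - 5\right)\right) \left(-18 + 19\right) = \left(6 + 9\right) + 26 \left(0 + \left(0 - 5\right)\right) 1 = 15 + 26 \left(0 - 5\right) 1 = 15 + 26 \left(\left(-5\right) 1\right) = 15 + 26 \left(-5\right) = 15 - 130 = -115$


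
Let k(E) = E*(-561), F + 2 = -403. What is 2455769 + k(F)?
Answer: 2682974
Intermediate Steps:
F = -405 (F = -2 - 403 = -405)
k(E) = -561*E
2455769 + k(F) = 2455769 - 561*(-405) = 2455769 + 227205 = 2682974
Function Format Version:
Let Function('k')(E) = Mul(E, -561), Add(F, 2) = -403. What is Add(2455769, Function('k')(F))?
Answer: 2682974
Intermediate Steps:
F = -405 (F = Add(-2, -403) = -405)
Function('k')(E) = Mul(-561, E)
Add(2455769, Function('k')(F)) = Add(2455769, Mul(-561, -405)) = Add(2455769, 227205) = 2682974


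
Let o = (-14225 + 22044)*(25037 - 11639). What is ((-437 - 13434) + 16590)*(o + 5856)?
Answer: 284855540142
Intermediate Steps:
o = 104758962 (o = 7819*13398 = 104758962)
((-437 - 13434) + 16590)*(o + 5856) = ((-437 - 13434) + 16590)*(104758962 + 5856) = (-13871 + 16590)*104764818 = 2719*104764818 = 284855540142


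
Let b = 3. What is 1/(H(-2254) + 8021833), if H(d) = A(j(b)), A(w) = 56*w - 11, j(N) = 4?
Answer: 1/8022046 ≈ 1.2466e-7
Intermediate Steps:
A(w) = -11 + 56*w
H(d) = 213 (H(d) = -11 + 56*4 = -11 + 224 = 213)
1/(H(-2254) + 8021833) = 1/(213 + 8021833) = 1/8022046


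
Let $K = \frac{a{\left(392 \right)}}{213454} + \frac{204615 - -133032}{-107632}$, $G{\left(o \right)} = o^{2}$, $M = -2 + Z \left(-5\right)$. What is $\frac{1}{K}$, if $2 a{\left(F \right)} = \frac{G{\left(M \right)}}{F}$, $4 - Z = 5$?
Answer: $- \frac{160821366496}{504504710517} \approx -0.31877$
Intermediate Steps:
$Z = -1$ ($Z = 4 - 5 = -1$)
$M = 3$ ($M = -2 - -5 = -2 + 5 = 3$)
$a{\left(F \right)} = \frac{9}{2 F}$ ($a{\left(F \right)} = \frac{3^{2} \frac{1}{F}}{2} = \frac{9 \frac{1}{F}}{2} = \frac{9}{2 F}$)
$K = - \frac{504504710517}{160821366496}$ ($K = \frac{\frac{9}{2} \cdot \frac{1}{392}}{213454} + \frac{204615 - -133032}{-107632} = \frac{9}{2} \cdot \frac{1}{392} \cdot \frac{1}{213454} + \left(204615 + 133032\right) \left(- \frac{1}{107632}\right) = \frac{9}{784} \cdot \frac{1}{213454} + 337647 \left(- \frac{1}{107632}\right) = \frac{9}{167347936} - \frac{337647}{107632} = - \frac{504504710517}{160821366496} \approx -3.1371$)
$\frac{1}{K} = \frac{1}{- \frac{504504710517}{160821366496}} = - \frac{160821366496}{504504710517}$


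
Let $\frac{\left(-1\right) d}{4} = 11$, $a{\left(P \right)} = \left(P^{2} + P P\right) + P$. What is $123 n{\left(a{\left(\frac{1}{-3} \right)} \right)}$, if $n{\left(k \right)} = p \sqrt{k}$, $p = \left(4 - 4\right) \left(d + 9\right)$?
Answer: $0$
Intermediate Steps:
$a{\left(P \right)} = P + 2 P^{2}$ ($a{\left(P \right)} = \left(P^{2} + P^{2}\right) + P = 2 P^{2} + P = P + 2 P^{2}$)
$d = -44$ ($d = \left(-4\right) 11 = -44$)
$p = 0$ ($p = \left(4 - 4\right) \left(-44 + 9\right) = 0 \left(-35\right) = 0$)
$n{\left(k \right)} = 0$ ($n{\left(k \right)} = 0 \sqrt{k} = 0$)
$123 n{\left(a{\left(\frac{1}{-3} \right)} \right)} = 123 \cdot 0 = 0$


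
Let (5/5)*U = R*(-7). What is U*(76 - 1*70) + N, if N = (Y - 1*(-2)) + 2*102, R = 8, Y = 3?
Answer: -127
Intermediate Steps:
U = -56 (U = 8*(-7) = -56)
N = 209 (N = (3 - 1*(-2)) + 2*102 = (3 + 2) + 204 = 5 + 204 = 209)
U*(76 - 1*70) + N = -56*(76 - 1*70) + 209 = -56*(76 - 70) + 209 = -56*6 + 209 = -336 + 209 = -127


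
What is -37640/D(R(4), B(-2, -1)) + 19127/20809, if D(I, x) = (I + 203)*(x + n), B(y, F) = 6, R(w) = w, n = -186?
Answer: 74796139/38767167 ≈ 1.9294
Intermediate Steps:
D(I, x) = (-186 + x)*(203 + I) (D(I, x) = (I + 203)*(x - 186) = (203 + I)*(-186 + x) = (-186 + x)*(203 + I))
-37640/D(R(4), B(-2, -1)) + 19127/20809 = -37640/(-37758 - 186*4 + 203*6 + 4*6) + 19127/20809 = -37640/(-37758 - 744 + 1218 + 24) + 19127*(1/20809) = -37640/(-37260) + 19127/20809 = -37640*(-1/37260) + 19127/20809 = 1882/1863 + 19127/20809 = 74796139/38767167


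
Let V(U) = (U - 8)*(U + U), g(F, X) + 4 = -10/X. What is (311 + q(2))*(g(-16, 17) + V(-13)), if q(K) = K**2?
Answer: 2899260/17 ≈ 1.7054e+5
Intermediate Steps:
g(F, X) = -4 - 10/X
V(U) = 2*U*(-8 + U) (V(U) = (-8 + U)*(2*U) = 2*U*(-8 + U))
(311 + q(2))*(g(-16, 17) + V(-13)) = (311 + 2**2)*((-4 - 10/17) + 2*(-13)*(-8 - 13)) = (311 + 4)*((-4 - 10*1/17) + 2*(-13)*(-21)) = 315*((-4 - 10/17) + 546) = 315*(-78/17 + 546) = 315*(9204/17) = 2899260/17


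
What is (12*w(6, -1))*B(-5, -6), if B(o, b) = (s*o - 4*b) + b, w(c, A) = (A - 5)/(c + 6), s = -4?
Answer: -228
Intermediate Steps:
w(c, A) = (-5 + A)/(6 + c)
B(o, b) = -4*o - 3*b (B(o, b) = (-4*o - 4*b) + b = (-4*b - 4*o) + b = -4*o - 3*b)
(12*w(6, -1))*B(-5, -6) = (12*((-5 - 1)/(6 + 6)))*(-4*(-5) - 3*(-6)) = (12*(-6/12))*(20 + 18) = (12*((1/12)*(-6)))*38 = (12*(-½))*38 = -6*38 = -228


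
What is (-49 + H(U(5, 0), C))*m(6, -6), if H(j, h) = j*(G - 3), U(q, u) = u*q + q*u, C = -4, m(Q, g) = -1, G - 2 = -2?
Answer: 49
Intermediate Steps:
G = 0 (G = 2 - 2 = 0)
U(q, u) = 2*q*u (U(q, u) = q*u + q*u = 2*q*u)
H(j, h) = -3*j (H(j, h) = j*(0 - 3) = j*(-3) = -3*j)
(-49 + H(U(5, 0), C))*m(6, -6) = (-49 - 6*5*0)*(-1) = (-49 - 3*0)*(-1) = (-49 + 0)*(-1) = -49*(-1) = 49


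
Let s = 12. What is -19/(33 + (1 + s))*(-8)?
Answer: 76/23 ≈ 3.3043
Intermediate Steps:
-19/(33 + (1 + s))*(-8) = -19/(33 + (1 + 12))*(-8) = -19/(33 + 13)*(-8) = -19/46*(-8) = 76/23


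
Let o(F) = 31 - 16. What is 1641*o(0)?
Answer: 24615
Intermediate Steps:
o(F) = 15
1641*o(0) = 1641*15 = 24615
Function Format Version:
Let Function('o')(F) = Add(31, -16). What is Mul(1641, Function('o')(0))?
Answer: 24615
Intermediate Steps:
Function('o')(F) = 15
Mul(1641, Function('o')(0)) = Mul(1641, 15) = 24615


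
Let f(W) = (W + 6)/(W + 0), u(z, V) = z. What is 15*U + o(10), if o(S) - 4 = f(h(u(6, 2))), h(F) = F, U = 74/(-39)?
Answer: -292/13 ≈ -22.462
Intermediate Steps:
U = -74/39 (U = 74*(-1/39) = -74/39 ≈ -1.8974)
f(W) = (6 + W)/W
o(S) = 6 (o(S) = 4 + (6 + 6)/6 = 4 + (⅙)*12 = 4 + 2 = 6)
15*U + o(10) = 15*(-74/39) + 6 = -370/13 + 6 = -292/13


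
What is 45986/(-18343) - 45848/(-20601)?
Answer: -106367722/377884143 ≈ -0.28148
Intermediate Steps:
45986/(-18343) - 45848/(-20601) = 45986*(-1/18343) - 45848*(-1/20601) = -45986/18343 + 45848/20601 = -106367722/377884143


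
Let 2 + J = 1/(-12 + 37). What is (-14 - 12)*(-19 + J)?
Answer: 13624/25 ≈ 544.96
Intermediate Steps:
J = -49/25 (J = -2 + 1/(-12 + 37) = -2 + 1/25 = -49/25 ≈ -1.9600)
(-14 - 12)*(-19 + J) = (-14 - 12)*(-19 - 49/25) = -26*(-524/25) = 13624/25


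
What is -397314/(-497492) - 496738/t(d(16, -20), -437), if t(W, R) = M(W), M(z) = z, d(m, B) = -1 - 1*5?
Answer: 61781391245/746238 ≈ 82791.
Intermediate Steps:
d(m, B) = -6 (d(m, B) = -1 - 5 = -6)
t(W, R) = W
-397314/(-497492) - 496738/t(d(16, -20), -437) = -397314/(-497492) - 496738/(-6) = -397314*(-1/497492) - 496738*(-⅙) = 198657/248746 + 248369/3 = 61781391245/746238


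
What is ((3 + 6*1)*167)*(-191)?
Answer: -287073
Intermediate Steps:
((3 + 6*1)*167)*(-191) = ((3 + 6)*167)*(-191) = (9*167)*(-191) = 1503*(-191) = -287073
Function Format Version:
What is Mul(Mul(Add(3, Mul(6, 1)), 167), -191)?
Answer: -287073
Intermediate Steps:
Mul(Mul(Add(3, Mul(6, 1)), 167), -191) = Mul(Mul(Add(3, 6), 167), -191) = Mul(Mul(9, 167), -191) = Mul(1503, -191) = -287073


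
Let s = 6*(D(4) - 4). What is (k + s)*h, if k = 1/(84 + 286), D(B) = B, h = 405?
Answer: 81/74 ≈ 1.0946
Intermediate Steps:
k = 1/370 ≈ 0.0027027
s = 0 (s = 6*(4 - 4) = 6*0 = 0)
(k + s)*h = (1/370 + 0)*405 = (1/370)*405 = 81/74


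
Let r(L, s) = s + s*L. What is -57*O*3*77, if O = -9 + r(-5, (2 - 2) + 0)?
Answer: 118503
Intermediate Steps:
r(L, s) = s + L*s
O = -9 (O = -9 + ((2 - 2) + 0)*(1 - 5) = -9 + (0 + 0)*(-4) = -9 + 0*(-4) = -9 + 0 = -9)
-57*O*3*77 = -(-513)*3*77 = -57*(-27)*77 = 1539*77 = 118503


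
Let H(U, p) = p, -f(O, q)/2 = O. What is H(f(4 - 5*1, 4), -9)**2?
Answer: 81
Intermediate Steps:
f(O, q) = -2*O
H(f(4 - 5*1, 4), -9)**2 = (-9)**2 = 81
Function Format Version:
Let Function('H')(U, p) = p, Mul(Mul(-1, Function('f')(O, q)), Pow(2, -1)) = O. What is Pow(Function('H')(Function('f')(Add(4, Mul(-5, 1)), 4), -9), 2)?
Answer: 81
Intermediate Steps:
Function('f')(O, q) = Mul(-2, O)
Pow(Function('H')(Function('f')(Add(4, Mul(-5, 1)), 4), -9), 2) = Pow(-9, 2) = 81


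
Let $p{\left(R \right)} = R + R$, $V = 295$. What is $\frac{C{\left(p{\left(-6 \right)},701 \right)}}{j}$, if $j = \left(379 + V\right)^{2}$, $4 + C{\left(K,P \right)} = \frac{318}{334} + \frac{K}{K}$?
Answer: $- \frac{171}{37932046} \approx -4.5081 \cdot 10^{-6}$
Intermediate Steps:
$p{\left(R \right)} = 2 R$
$C{\left(K,P \right)} = - \frac{342}{167}$ ($C{\left(K,P \right)} = -4 + \left(\frac{318}{334} + \frac{K}{K}\right) = -4 + \left(318 \cdot \frac{1}{334} + 1\right) = -4 + \left(\frac{159}{167} + 1\right) = -4 + \frac{326}{167} = - \frac{342}{167}$)
$j = 454276$ ($j = \left(379 + 295\right)^{2} = 674^{2} = 454276$)
$\frac{C{\left(p{\left(-6 \right)},701 \right)}}{j} = - \frac{342}{167 \cdot 454276} = \left(- \frac{342}{167}\right) \frac{1}{454276} = - \frac{171}{37932046}$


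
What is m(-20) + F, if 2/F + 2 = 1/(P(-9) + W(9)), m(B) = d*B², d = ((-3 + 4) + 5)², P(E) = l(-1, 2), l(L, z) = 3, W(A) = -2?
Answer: 14398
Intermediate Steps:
P(E) = 3
d = 36 (d = (1 + 5)² = 6² = 36)
m(B) = 36*B²
F = -2 (F = 2/(-2 + 1/(3 - 2)) = 2/(-2 + 1/1) = 2/(-2 + 1) = 2/(-1) = 2*(-1) = -2)
m(-20) + F = 36*(-20)² - 2 = 36*400 - 2 = 14400 - 2 = 14398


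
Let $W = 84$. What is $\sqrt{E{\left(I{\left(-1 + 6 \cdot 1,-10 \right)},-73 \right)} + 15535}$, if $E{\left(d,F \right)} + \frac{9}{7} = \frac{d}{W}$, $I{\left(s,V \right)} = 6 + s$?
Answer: $\frac{\sqrt{27401703}}{42} \approx 124.63$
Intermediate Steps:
$E{\left(d,F \right)} = - \frac{9}{7} + \frac{d}{84}$
$\sqrt{E{\left(I{\left(-1 + 6 \cdot 1,-10 \right)},-73 \right)} + 15535} = \sqrt{\left(- \frac{9}{7} + \frac{6 + \left(-1 + 6 \cdot 1\right)}{84}\right) + 15535} = \sqrt{\left(- \frac{9}{7} + \frac{6 + \left(-1 + 6\right)}{84}\right) + 15535} = \sqrt{\left(- \frac{9}{7} + \frac{6 + 5}{84}\right) + 15535} = \sqrt{\left(- \frac{9}{7} + \frac{1}{84} \cdot 11\right) + 15535} = \sqrt{\left(- \frac{9}{7} + \frac{11}{84}\right) + 15535} = \sqrt{- \frac{97}{84} + 15535} = \sqrt{\frac{1304843}{84}} = \frac{\sqrt{27401703}}{42}$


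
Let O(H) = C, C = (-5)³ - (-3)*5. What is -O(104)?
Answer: 110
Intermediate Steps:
C = -110 (C = -125 - 1*(-15) = -125 + 15 = -110)
O(H) = -110
-O(104) = -1*(-110) = 110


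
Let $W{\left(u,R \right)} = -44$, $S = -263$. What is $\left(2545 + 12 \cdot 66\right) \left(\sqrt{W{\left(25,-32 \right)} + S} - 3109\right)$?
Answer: $-10374733 + 3337 i \sqrt{307} \approx -1.0375 \cdot 10^{7} + 58469.0 i$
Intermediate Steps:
$\left(2545 + 12 \cdot 66\right) \left(\sqrt{W{\left(25,-32 \right)} + S} - 3109\right) = \left(2545 + 12 \cdot 66\right) \left(\sqrt{-44 - 263} - 3109\right) = \left(2545 + 792\right) \left(\sqrt{-307} - 3109\right) = 3337 \left(i \sqrt{307} - 3109\right) = 3337 \left(-3109 + i \sqrt{307}\right) = -10374733 + 3337 i \sqrt{307}$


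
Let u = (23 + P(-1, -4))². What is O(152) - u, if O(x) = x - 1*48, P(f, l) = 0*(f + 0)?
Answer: -425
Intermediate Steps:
P(f, l) = 0 (P(f, l) = 0*f = 0)
O(x) = -48 + x (O(x) = x - 48 = -48 + x)
u = 529 (u = (23 + 0)² = 23² = 529)
O(152) - u = (-48 + 152) - 1*529 = 104 - 529 = -425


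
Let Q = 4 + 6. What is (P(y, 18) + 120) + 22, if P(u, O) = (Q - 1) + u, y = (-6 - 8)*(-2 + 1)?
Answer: 165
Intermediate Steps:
Q = 10
y = 14 (y = -14*(-1) = 14)
P(u, O) = 9 + u (P(u, O) = (10 - 1) + u = 9 + u)
(P(y, 18) + 120) + 22 = ((9 + 14) + 120) + 22 = (23 + 120) + 22 = 143 + 22 = 165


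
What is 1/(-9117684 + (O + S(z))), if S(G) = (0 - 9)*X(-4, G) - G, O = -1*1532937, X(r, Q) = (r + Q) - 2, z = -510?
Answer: -1/10645467 ≈ -9.3937e-8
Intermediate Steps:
X(r, Q) = -2 + Q + r (X(r, Q) = (Q + r) - 2 = -2 + Q + r)
O = -1532937
S(G) = 54 - 10*G (S(G) = (0 - 9)*(-2 + G - 4) - G = -9*(-6 + G) - G = (54 - 9*G) - G = 54 - 10*G)
1/(-9117684 + (O + S(z))) = 1/(-9117684 + (-1532937 + (54 - 10*(-510)))) = 1/(-9117684 + (-1532937 + (54 + 5100))) = 1/(-9117684 + (-1532937 + 5154)) = 1/(-9117684 - 1527783) = 1/(-10645467) = -1/10645467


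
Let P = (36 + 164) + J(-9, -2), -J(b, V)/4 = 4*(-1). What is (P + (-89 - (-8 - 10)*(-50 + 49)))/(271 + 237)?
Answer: 109/508 ≈ 0.21457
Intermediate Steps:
J(b, V) = 16 (J(b, V) = -16*(-1) = -4*(-4) = 16)
P = 216 (P = (36 + 164) + 16 = 200 + 16 = 216)
(P + (-89 - (-8 - 10)*(-50 + 49)))/(271 + 237) = (216 + (-89 - (-8 - 10)*(-50 + 49)))/(271 + 237) = (216 + (-89 - (-18)*(-1)))/508 = (216 + (-89 - 1*18))*(1/508) = (216 + (-89 - 18))*(1/508) = (216 - 107)*(1/508) = 109*(1/508) = 109/508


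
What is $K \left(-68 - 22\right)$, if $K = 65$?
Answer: $-5850$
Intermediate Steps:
$K \left(-68 - 22\right) = 65 \left(-68 - 22\right) = 65 \left(-90\right) = -5850$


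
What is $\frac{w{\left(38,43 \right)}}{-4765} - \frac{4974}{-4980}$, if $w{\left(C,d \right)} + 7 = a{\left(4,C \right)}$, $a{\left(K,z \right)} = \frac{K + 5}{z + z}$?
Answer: $\frac{6012963}{6011524} \approx 1.0002$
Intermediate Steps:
$a{\left(K,z \right)} = \frac{5 + K}{2 z}$
$w{\left(C,d \right)} = -7 + \frac{9}{2 C}$ ($w{\left(C,d \right)} = -7 + \frac{5 + 4}{2 C} = -7 + \frac{1}{2} \frac{1}{C} 9 = -7 + \frac{9}{2 C}$)
$\frac{w{\left(38,43 \right)}}{-4765} - \frac{4974}{-4980} = \frac{-7 + \frac{9}{2 \cdot 38}}{-4765} - \frac{4974}{-4980} = \left(-7 + \frac{9}{2} \cdot \frac{1}{38}\right) \left(- \frac{1}{4765}\right) - - \frac{829}{830} = \left(-7 + \frac{9}{76}\right) \left(- \frac{1}{4765}\right) + \frac{829}{830} = \left(- \frac{523}{76}\right) \left(- \frac{1}{4765}\right) + \frac{829}{830} = \frac{523}{362140} + \frac{829}{830} = \frac{6012963}{6011524}$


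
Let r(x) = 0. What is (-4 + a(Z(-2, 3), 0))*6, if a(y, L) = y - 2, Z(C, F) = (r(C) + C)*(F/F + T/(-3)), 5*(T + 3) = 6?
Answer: -276/5 ≈ -55.200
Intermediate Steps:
T = -9/5 (T = -3 + (⅕)*6 = -3 + 6/5 = -9/5 ≈ -1.8000)
Z(C, F) = 8*C/5 (Z(C, F) = (0 + C)*(F/F - 9/5/(-3)) = C*(1 - 9/5*(-⅓)) = C*(1 + ⅗) = C*(8/5) = 8*C/5)
a(y, L) = -2 + y
(-4 + a(Z(-2, 3), 0))*6 = (-4 + (-2 + (8/5)*(-2)))*6 = (-4 + (-2 - 16/5))*6 = (-4 - 26/5)*6 = -46/5*6 = -276/5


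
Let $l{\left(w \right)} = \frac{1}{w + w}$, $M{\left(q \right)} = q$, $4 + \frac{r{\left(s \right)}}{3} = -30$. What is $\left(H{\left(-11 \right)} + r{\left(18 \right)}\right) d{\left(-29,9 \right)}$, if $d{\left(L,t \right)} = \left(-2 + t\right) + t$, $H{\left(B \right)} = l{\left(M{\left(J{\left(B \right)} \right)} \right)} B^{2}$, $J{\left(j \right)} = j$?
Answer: $-1720$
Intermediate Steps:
$r{\left(s \right)} = -102$ ($r{\left(s \right)} = -12 + 3 \left(-30\right) = -12 - 90 = -102$)
$l{\left(w \right)} = \frac{1}{2 w}$
$H{\left(B \right)} = \frac{B}{2}$ ($H{\left(B \right)} = \frac{1}{2 B} B^{2} = \frac{B}{2}$)
$d{\left(L,t \right)} = -2 + 2 t$
$\left(H{\left(-11 \right)} + r{\left(18 \right)}\right) d{\left(-29,9 \right)} = \left(\frac{1}{2} \left(-11\right) - 102\right) \left(-2 + 2 \cdot 9\right) = \left(- \frac{11}{2} - 102\right) \left(-2 + 18\right) = \left(- \frac{215}{2}\right) 16 = -1720$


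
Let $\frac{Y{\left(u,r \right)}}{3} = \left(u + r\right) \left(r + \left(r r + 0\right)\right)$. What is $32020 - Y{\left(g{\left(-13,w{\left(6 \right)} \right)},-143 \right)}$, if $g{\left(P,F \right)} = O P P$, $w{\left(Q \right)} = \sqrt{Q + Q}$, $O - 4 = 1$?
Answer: $-42732416$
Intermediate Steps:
$O = 5$ ($O = 4 + 1 = 5$)
$w{\left(Q \right)} = \sqrt{2} \sqrt{Q}$ ($w{\left(Q \right)} = \sqrt{2 Q} = \sqrt{2} \sqrt{Q}$)
$g{\left(P,F \right)} = 5 P^{2}$ ($g{\left(P,F \right)} = 5 P P = 5 P^{2}$)
$Y{\left(u,r \right)} = 3 \left(r + u\right) \left(r + r^{2}\right)$ ($Y{\left(u,r \right)} = 3 \left(u + r\right) \left(r + \left(r r + 0\right)\right) = 3 \left(r + u\right) \left(r + \left(r^{2} + 0\right)\right) = 3 \left(r + u\right) \left(r + r^{2}\right)$)
$32020 - Y{\left(g{\left(-13,w{\left(6 \right)} \right)},-143 \right)} = 32020 - 3 \left(-143\right) \left(-143 + 5 \left(-13\right)^{2} + \left(-143\right)^{2} - 143 \cdot 5 \left(-13\right)^{2}\right) = 32020 - 3 \left(-143\right) \left(-143 + 5 \cdot 169 + 20449 - 143 \cdot 5 \cdot 169\right) = 32020 - 3 \left(-143\right) \left(-143 + 845 + 20449 - 120835\right) = 32020 - 3 \left(-143\right) \left(-99684\right) = 32020 - 42764436 = -42732416$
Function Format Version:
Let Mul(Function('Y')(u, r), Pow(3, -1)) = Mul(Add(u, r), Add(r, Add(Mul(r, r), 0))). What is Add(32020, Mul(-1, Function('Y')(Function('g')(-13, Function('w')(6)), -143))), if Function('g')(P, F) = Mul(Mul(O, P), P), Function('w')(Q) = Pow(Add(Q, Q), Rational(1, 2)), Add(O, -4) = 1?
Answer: -42732416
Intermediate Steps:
O = 5 (O = Add(4, 1) = 5)
Function('w')(Q) = Mul(Pow(2, Rational(1, 2)), Pow(Q, Rational(1, 2))) (Function('w')(Q) = Pow(Mul(2, Q), Rational(1, 2)) = Mul(Pow(2, Rational(1, 2)), Pow(Q, Rational(1, 2))))
Function('g')(P, F) = Mul(5, Pow(P, 2)) (Function('g')(P, F) = Mul(Mul(5, P), P) = Mul(5, Pow(P, 2)))
Function('Y')(u, r) = Mul(3, Add(r, u), Add(r, Pow(r, 2))) (Function('Y')(u, r) = Mul(3, Mul(Add(u, r), Add(r, Add(Mul(r, r), 0)))) = Mul(3, Mul(Add(r, u), Add(r, Add(Pow(r, 2), 0)))) = Mul(3, Mul(Add(r, u), Add(r, Pow(r, 2)))) = Mul(3, Add(r, u), Add(r, Pow(r, 2))))
Add(32020, Mul(-1, Function('Y')(Function('g')(-13, Function('w')(6)), -143))) = Add(32020, Mul(-1, Mul(3, -143, Add(-143, Mul(5, Pow(-13, 2)), Pow(-143, 2), Mul(-143, Mul(5, Pow(-13, 2))))))) = Add(32020, Mul(-1, Mul(3, -143, Add(-143, Mul(5, 169), 20449, Mul(-143, Mul(5, 169)))))) = Add(32020, Mul(-1, Mul(3, -143, Add(-143, 845, 20449, Mul(-143, 845))))) = Add(32020, Mul(-1, Mul(3, -143, Add(-143, 845, 20449, -120835)))) = Add(32020, Mul(-1, Mul(3, -143, -99684))) = Add(32020, Mul(-1, 42764436)) = Add(32020, -42764436) = -42732416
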